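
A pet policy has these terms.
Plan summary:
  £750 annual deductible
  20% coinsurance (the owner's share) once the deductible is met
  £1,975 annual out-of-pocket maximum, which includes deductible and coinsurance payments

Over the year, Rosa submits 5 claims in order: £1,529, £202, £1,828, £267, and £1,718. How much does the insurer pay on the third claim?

£1,462.40

Claim 1 (£1,529): £750 finishes the deductible; £779 goes to coinsurance; 20% of £779 = £155.80. Owner owes £905.80 (running OOP £905.80). Insurer: £1,529 − £905.80 = £623.20.
Claim 2 (£202): deductible already satisfied, so owner's share is 20% × £202 = £40.40. Owner owes £40.40 (running OOP £946.20). Plan pays £202 − £40.40 = £161.60.
Claim 3 (£1,828): 20% coinsurance on £1,828 = £365.60. Owner owes £365.60 (running OOP £1,311.80). Plan pays £1,828 − £365.60 = £1,462.40.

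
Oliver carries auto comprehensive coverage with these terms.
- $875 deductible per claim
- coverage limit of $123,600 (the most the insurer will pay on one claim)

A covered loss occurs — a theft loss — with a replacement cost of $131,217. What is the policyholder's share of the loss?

$7,617

After the deductible, $131,217 − $875 = $130,342 remains.
$130,342 exceeds the $123,600 limit, so the insurer pays the limit: $123,600.
Policyholder's share is the uncovered remainder: $131,217 − $123,600 = $7,617.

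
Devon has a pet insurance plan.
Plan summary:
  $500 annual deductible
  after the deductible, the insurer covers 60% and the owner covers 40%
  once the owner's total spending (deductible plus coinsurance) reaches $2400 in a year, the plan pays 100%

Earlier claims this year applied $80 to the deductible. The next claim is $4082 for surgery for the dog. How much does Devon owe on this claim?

$80 of the $500 deductible is already met, leaving $420.
The remaining $3662 (= $4082 − $420) moves to coinsurance.
40% of $3662 = $1464.80 falls to the owner.
That puts the owner's cost at $420 + $1464.80 = $1884.80 before any cap.
Total out-of-pocket so far would be $80 + $1884.80 = $1964.80, below the $2400 cap — no reduction.

$1884.80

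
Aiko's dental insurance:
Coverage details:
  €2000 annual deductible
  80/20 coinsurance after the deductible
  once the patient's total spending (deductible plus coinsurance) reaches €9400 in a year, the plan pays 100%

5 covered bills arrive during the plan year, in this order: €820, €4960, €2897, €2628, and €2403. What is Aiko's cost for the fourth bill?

#1 (€820): entire amount goes to the deductible. Patient pays €820; OOP now €820.
#2 (€4960): €1180 finishes the deductible; €3780 goes to coinsurance; patient's 20% is €756. Patient owes €1936 (running OOP €2756).
#3 (€2897): deductible already satisfied, so patient's share is 20% × €2897 = €579.40. Cost to patient: €579.40. OOP to date €3335.40.
#4 (€2628): deductible already satisfied, so patient's share is 20% × €2628 = €525.60. Patient pays €525.60; OOP now €3861.

€525.60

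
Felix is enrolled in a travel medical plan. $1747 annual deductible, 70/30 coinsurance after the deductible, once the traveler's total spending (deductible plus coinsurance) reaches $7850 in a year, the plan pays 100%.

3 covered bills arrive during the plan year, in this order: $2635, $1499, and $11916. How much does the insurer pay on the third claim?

$8341.20

#1 ($2635): deductible takes $1747, $888 remains; coinsurance $888 × 30% = $266.40. Traveler owes $2013.40 (running OOP $2013.40). Plan pays $2635 − $2013.40 = $621.60.
#2 ($1499): 30% coinsurance on $1499 = $449.70. Cost to traveler: $449.70. OOP to date $2463.10. Insurer: $1499 − $449.70 = $1049.30.
#3 ($11916): deductible met; 30% of $11916 = $3574.80. Traveler owes $3574.80 (running OOP $6037.90). Plan pays $11916 − $3574.80 = $8341.20.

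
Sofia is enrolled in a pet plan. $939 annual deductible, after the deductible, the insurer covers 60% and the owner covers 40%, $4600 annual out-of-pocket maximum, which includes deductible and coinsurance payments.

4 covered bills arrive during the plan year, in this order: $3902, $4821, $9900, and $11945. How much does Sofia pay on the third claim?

#1 ($3902): deductible takes $939, $2963 remains; owner's 40% is $1185.20. Owner pays $2124.20; OOP now $2124.20.
#2 ($4821): deductible already satisfied, so owner's share is 40% × $4821 = $1928.40. Cost to owner: $1928.40. OOP to date $4052.60.
#3 ($9900): 40% coinsurance on $9900 = $3960. That would push OOP to $8012.60, over the $4600 cap, so owner pays $4600 − $4052.60 = $547.40.

$547.40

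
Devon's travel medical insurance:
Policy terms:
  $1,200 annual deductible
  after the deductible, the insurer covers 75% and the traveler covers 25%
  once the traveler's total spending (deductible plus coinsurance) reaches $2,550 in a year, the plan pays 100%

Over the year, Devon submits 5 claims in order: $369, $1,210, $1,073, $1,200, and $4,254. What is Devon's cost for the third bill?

#1 ($369): all of it applies to the deductible. Traveler owes $369 (running OOP $369).
#2 ($1,210): $831 to deductible, leaving $379; 25% of $379 = $94.75. Traveler owes $925.75 (running OOP $1,294.75).
#3 ($1,073): 25% coinsurance on $1,073 = $268.25. Cost to traveler: $268.25. OOP to date $1,563.

$268.25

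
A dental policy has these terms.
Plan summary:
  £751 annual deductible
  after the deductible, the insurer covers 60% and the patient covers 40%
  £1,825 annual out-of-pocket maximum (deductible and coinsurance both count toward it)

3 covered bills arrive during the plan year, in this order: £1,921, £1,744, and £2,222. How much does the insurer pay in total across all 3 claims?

#1 (£1,921): £751 to deductible, leaving £1,170; 40% of £1,170 = £468. Patient pays £1,219; OOP now £1,219. Insurer: £1,921 − £1,219 = £702.
#2 (£1,744): 40% coinsurance on £1,744 = £697.60. OOP would hit £1,916.60 > £1,825, so the cap limits the patient to £1,825 − £1,219 = £606. Insurer: £1,744 − £606 = £1,138.
#3 (£2,222): deductible already satisfied, so patient's share is 40% × £2,222 = £888.80. OOP would hit £2,713.80 > £1,825, so the cap limits the patient to £1,825 − £1,825 = £0. Insurer: £2,222 − £0 = £2,222.
Insurer total = bills − patient's total = £5,887 − £1,825 = £4,062.

£4,062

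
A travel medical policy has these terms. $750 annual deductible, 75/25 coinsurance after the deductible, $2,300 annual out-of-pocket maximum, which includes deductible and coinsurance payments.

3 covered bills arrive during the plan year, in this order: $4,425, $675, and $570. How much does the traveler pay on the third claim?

$142.50

Claim 1 — $4,425: deductible takes $750, $3,675 remains; 25% of $3,675 = $918.75. Cost to traveler: $1,668.75. OOP to date $1,668.75.
Claim 2 — $675: 25% coinsurance on $675 = $168.75. Cost to traveler: $168.75. OOP to date $1,837.50.
Claim 3 — $570: 25% coinsurance on $570 = $142.50. Cost to traveler: $142.50. OOP to date $1,980.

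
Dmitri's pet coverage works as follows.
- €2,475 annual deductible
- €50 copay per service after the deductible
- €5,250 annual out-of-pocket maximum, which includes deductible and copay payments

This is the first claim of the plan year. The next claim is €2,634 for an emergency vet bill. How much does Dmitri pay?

Deductible not yet touched, so the first €2,475 of the bill goes to the deductible.
After the €2,475 deductible portion, €2,634 − €2,475 = €159 is subject to the copay.
Copay on this service: €50.
Owner responsibility before any cap: €2,475 + €50 = €2,525.
Total out-of-pocket so far would be €0 + €2,525 = €2,525, below the €5,250 cap — no reduction.

€2,525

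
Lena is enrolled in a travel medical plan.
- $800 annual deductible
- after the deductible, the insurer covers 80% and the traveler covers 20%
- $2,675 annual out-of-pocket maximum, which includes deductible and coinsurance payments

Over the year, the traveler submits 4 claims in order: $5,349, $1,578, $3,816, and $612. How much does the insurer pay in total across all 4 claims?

#1 ($5,349): $800 finishes the deductible; $4,549 goes to coinsurance; coinsurance $4,549 × 20% = $909.80. Traveler pays $1,709.80; OOP now $1,709.80. Insurer: $5,349 − $1,709.80 = $3,639.20.
#2 ($1,578): deductible already satisfied, so traveler's share is 20% × $1,578 = $315.60. Cost to traveler: $315.60. OOP to date $2,025.40. Plan pays $1,578 − $315.60 = $1,262.40.
#3 ($3,816): deductible met; 20% of $3,816 = $763.20. OOP would hit $2,788.60 > $2,675, so the cap limits the traveler to $2,675 − $2,025.40 = $649.60. Insurer: $3,816 − $649.60 = $3,166.40.
#4 ($612): 20% coinsurance on $612 = $122.40. That would push OOP to $2,797.40, over the $2,675 cap, so traveler pays $2,675 − $2,675 = $0. Plan pays $612 − $0 = $612.
Insurer total: $3,639.20 + $1,262.40 + $3,166.40 + $612 = $8,680.

$8,680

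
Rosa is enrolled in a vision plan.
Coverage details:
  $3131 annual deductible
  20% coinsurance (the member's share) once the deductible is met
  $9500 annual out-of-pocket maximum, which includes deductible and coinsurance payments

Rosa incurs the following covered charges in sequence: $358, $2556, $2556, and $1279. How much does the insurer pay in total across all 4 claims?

$2894.40

#1 ($358): fully absorbed by the deductible. Member owes $358 (running OOP $358). Insurer: $358 − $358 = $0.
#2 ($2556): entire amount goes to the deductible. Cost to member: $2556. OOP to date $2914. Plan pays $2556 − $2556 = $0.
#3 ($2556): deductible takes $217, $2339 remains; member's 20% is $467.80. Member pays $684.80; OOP now $3598.80. Plan pays $2556 − $684.80 = $1871.20.
#4 ($1279): deductible met; 20% of $1279 = $255.80. Member pays $255.80; OOP now $3854.60. Plan pays $1279 − $255.80 = $1023.20.
Insurer total: $0 + $0 + $1871.20 + $1023.20 = $2894.40.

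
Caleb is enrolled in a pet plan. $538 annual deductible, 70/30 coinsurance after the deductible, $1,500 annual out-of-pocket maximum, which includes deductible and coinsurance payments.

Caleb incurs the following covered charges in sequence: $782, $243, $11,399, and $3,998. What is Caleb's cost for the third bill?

Claim 1 — $782: $538 finishes the deductible; $244 goes to coinsurance; coinsurance $244 × 30% = $73.20. Owner pays $611.20; OOP now $611.20.
Claim 2 — $243: deductible already satisfied, so owner's share is 30% × $243 = $72.90. Owner owes $72.90 (running OOP $684.10).
Claim 3 — $11,399: 30% coinsurance on $11,399 = $3,419.70. That would push OOP to $4,103.80, over the $1,500 cap, so owner pays $1,500 − $684.10 = $815.90.

$815.90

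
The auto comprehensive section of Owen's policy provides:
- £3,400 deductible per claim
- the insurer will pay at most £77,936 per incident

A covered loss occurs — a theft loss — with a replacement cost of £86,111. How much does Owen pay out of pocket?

£8,175

Less the £3,400 deductible: £86,111 − £3,400 = £82,711.
Since £82,711 > £77,936, the payout is capped at £77,936.
The policyholder bears the rest of the original loss: £86,111 − £77,936 = £8,175.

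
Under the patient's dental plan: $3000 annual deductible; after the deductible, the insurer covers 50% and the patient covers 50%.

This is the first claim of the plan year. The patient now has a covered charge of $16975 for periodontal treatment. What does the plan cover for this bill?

$6987.50

The full $3000 deductible is still open; $3000 of this bill applies to it.
The remaining $13975 (= $16975 − $3000) moves to coinsurance.
50% of $13975 = $6987.50 falls to the patient.
So the patient owes $3000 + $6987.50 = $9987.50.
Insurer pays the balance: $16975 − $9987.50 = $6987.50.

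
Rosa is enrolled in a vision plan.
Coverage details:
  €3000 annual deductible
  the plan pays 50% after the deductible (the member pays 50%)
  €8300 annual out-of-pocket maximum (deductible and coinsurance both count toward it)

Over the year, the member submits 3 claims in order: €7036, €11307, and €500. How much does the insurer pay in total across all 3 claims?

€10543

Claim 1 — €7036: deductible takes €3000, €4036 remains; coinsurance €4036 × 50% = €2018. Cost to member: €5018. OOP to date €5018. Insurer: €7036 − €5018 = €2018.
Claim 2 — €11307: deductible met; 50% of €11307 = €5653.50. That would push OOP to €10671.50, over the €8300 cap, so member pays €8300 − €5018 = €3282. Plan pays €11307 − €3282 = €8025.
Claim 3 — €500: deductible met; 50% of €500 = €250. Adding that to €8300 gives €8550, past the €8300 cap; member pays only €8300 − €8300 = €0. Insurer: €500 − €0 = €500.
Insurer total: €2018 + €8025 + €500 = €10543.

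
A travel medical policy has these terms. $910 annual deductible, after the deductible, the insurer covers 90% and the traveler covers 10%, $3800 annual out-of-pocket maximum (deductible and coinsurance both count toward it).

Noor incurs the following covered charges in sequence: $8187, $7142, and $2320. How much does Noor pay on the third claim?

$232

Claim 1 — $8187: $910 finishes the deductible; $7277 goes to coinsurance; 10% of $7277 = $727.70. Traveler owes $1637.70 (running OOP $1637.70).
Claim 2 — $7142: 10% coinsurance on $7142 = $714.20. Traveler pays $714.20; OOP now $2351.90.
Claim 3 — $2320: 10% coinsurance on $2320 = $232. Cost to traveler: $232. OOP to date $2583.90.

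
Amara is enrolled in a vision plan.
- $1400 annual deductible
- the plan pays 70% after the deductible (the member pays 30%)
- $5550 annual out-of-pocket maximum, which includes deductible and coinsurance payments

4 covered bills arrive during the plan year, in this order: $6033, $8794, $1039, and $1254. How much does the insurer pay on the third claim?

#1 ($6033): $1400 to deductible, leaving $4633; coinsurance $4633 × 30% = $1389.90. Cost to member: $2789.90. OOP to date $2789.90. Plan pays $6033 − $2789.90 = $3243.10.
#2 ($8794): deductible met; 30% of $8794 = $2638.20. Member pays $2638.20; OOP now $5428.10. Insurer: $8794 − $2638.20 = $6155.80.
#3 ($1039): deductible already satisfied, so member's share is 30% × $1039 = $311.70. Adding that to $5428.10 gives $5739.80, past the $5550 cap; member pays only $5550 − $5428.10 = $121.90. Insurer: $1039 − $121.90 = $917.10.

$917.10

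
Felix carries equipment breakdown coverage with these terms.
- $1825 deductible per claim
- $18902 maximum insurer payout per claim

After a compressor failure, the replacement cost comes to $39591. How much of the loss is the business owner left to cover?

$20689

After the deductible, $39591 − $1825 = $37766 remains.
Since $37766 > $18902, the payout is capped at $18902.
The business owner bears the rest of the original loss: $39591 − $18902 = $20689.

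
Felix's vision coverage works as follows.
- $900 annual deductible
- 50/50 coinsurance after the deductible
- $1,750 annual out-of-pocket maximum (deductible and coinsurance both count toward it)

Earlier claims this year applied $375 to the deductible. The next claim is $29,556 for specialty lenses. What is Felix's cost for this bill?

$1,375

Deductible still to meet: $900 − $375 = $525.
The remaining $29,031 (= $29,556 − $525) moves to coinsurance.
Member's 50% share of $29,031 is $14,515.50.
That puts the member's cost at $525 + $14,515.50 = $15,040.50 before any cap.
That would bring total out-of-pocket to $15,415.50, past the $1,750 cap. The member is capped at $1,750 − $375 = $1,375 on this claim.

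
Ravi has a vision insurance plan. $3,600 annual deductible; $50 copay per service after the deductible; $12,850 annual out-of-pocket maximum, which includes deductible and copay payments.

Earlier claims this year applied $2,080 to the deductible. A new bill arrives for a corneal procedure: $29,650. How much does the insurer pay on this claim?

Remaining deductible: $3,600 − $2,080 = $1,520.
That leaves $29,650 − $1,520 = $28,130 for the copay.
Copay on this service: $50.
That puts the member's cost at $1,520 + $50 = $1,570 before any cap.
Cumulative spending $2,080 + $1,570 = $3,650 stays under the $12,850 maximum.
The plan picks up $29,650 − $1,570 = $28,080.

$28,080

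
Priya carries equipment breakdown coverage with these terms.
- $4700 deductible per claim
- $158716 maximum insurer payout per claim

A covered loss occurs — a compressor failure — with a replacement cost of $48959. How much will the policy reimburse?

Subtract the deductible: $48959 − $4700 = $44259.
$44259 is within the $158716 limit, so the insurer pays $44259.

$44259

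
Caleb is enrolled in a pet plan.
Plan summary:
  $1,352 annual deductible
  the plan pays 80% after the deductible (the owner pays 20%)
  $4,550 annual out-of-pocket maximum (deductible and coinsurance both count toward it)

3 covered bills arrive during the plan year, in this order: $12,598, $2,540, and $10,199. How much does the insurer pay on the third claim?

$9,758.20

#1 ($12,598): deductible takes $1,352, $11,246 remains; coinsurance $11,246 × 20% = $2,249.20. Owner pays $3,601.20; OOP now $3,601.20. Insurer: $12,598 − $3,601.20 = $8,996.80.
#2 ($2,540): deductible already satisfied, so owner's share is 20% × $2,540 = $508. Cost to owner: $508. OOP to date $4,109.20. Plan pays $2,540 − $508 = $2,032.
#3 ($10,199): deductible met; 20% of $10,199 = $2,039.80. That would push OOP to $6,149, over the $4,550 cap, so owner pays $4,550 − $4,109.20 = $440.80. Insurer: $10,199 − $440.80 = $9,758.20.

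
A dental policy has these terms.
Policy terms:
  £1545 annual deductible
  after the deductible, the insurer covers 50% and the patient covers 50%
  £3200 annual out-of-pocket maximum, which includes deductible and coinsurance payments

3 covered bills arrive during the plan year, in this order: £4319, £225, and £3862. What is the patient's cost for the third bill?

#1 (£4319): deductible takes £1545, £2774 remains; 50% of £2774 = £1387. Patient owes £2932 (running OOP £2932).
#2 (£225): deductible already satisfied, so patient's share is 50% × £225 = £112.50. Patient pays £112.50; OOP now £3044.50.
#3 (£3862): 50% coinsurance on £3862 = £1931. That would push OOP to £4975.50, over the £3200 cap, so patient pays £3200 − £3044.50 = £155.50.

£155.50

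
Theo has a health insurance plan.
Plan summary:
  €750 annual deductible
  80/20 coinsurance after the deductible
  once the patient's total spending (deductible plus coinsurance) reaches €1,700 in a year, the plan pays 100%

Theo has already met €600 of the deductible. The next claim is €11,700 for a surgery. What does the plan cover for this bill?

Remaining deductible: €750 − €600 = €150.
That leaves €11,700 − €150 = €11,550 for coinsurance.
Coinsurance: €11,550 × 20% = €2,310.
So the patient owes €150 + €2,310 = €2,460 before any cap.
That would bring total out-of-pocket to €3,060, past the €1,700 cap. The patient is capped at €1,700 − €600 = €1,100 on this claim.
Insurer pays the balance: €11,700 − €1,100 = €10,600.

€10,600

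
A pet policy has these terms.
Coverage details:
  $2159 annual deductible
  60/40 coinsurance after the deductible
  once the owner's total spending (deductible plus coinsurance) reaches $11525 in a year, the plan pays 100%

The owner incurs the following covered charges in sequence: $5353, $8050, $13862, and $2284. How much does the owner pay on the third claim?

$4868.40

Claim 1 ($5353): deductible takes $2159, $3194 remains; 40% of $3194 = $1277.60. Owner pays $3436.60; OOP now $3436.60.
Claim 2 ($8050): 40% coinsurance on $8050 = $3220. Owner owes $3220 (running OOP $6656.60).
Claim 3 ($13862): deductible already satisfied, so owner's share is 40% × $13862 = $5544.80. That would push OOP to $12201.40, over the $11525 cap, so owner pays $11525 − $6656.60 = $4868.40.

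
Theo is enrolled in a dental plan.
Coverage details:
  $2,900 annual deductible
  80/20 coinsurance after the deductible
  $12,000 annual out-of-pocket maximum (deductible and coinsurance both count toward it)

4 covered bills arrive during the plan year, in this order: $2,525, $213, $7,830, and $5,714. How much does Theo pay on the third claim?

Claim 1 — $2,525: fully absorbed by the deductible. Cost to patient: $2,525. OOP to date $2,525.
Claim 2 — $213: all of it applies to the deductible. Patient owes $213 (running OOP $2,738).
Claim 3 — $7,830: $162 to deductible, leaving $7,668; coinsurance $7,668 × 20% = $1,533.60. Patient pays $1,695.60; OOP now $4,433.60.

$1,695.60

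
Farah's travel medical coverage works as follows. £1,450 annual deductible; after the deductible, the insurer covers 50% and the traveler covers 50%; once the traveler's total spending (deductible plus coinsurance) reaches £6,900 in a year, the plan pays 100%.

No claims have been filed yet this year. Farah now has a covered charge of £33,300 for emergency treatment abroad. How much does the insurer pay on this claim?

The full £1,450 deductible is still open; £1,450 of this bill applies to it.
That leaves £33,300 − £1,450 = £31,850 for coinsurance.
Traveler's 50% share of £31,850 is £15,925.
Traveler responsibility before any cap: £1,450 + £15,925 = £17,375.
That would bring total out-of-pocket to £17,375, past the £6,900 cap. The traveler is capped at £6,900 − £0 = £6,900 on this claim.
The insurer covers the remainder: £33,300 − £6,900 = £26,400.

£26,400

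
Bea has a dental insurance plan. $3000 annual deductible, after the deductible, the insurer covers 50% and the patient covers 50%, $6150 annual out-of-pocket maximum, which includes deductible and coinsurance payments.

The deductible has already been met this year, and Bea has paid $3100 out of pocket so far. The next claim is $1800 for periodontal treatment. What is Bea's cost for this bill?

$900

The deductible is already satisfied, so the full bill goes to coinsurance.
Coinsurance: $1800 × 50% = $900.
Year-to-date out-of-pocket becomes $3100 + $900 = $4000, still under the $6150 maximum, so no cap applies.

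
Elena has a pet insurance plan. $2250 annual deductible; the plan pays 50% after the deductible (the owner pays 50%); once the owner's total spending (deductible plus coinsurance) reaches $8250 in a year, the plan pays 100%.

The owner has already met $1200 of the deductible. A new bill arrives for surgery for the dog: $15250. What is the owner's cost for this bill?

$7050

Deductible still to meet: $2250 − $1200 = $1050.
The remaining $14200 (= $15250 − $1050) moves to coinsurance.
50% of $14200 = $7100 falls to the owner.
That puts the owner's cost at $1050 + $7100 = $8150 before any cap.
That would bring total out-of-pocket to $9350, past the $8250 cap. The owner is capped at $8250 − $1200 = $7050 on this claim.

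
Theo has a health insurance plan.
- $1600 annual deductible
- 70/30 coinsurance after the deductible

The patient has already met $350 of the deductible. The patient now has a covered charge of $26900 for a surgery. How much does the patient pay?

Deductible still to meet: $1600 − $350 = $1250.
After the $1250 deductible portion, $26900 − $1250 = $25650 is subject to coinsurance.
30% of $25650 = $7695 falls to the patient.
That puts the patient's cost at $1250 + $7695 = $8945.

$8945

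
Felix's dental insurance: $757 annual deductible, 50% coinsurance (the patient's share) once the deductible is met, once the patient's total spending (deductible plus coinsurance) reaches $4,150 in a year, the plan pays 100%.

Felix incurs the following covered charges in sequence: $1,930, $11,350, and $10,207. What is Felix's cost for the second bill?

$2,806.50

Claim 1 ($1,930): deductible takes $757, $1,173 remains; 50% of $1,173 = $586.50. Cost to patient: $1,343.50. OOP to date $1,343.50.
Claim 2 ($11,350): deductible met; 50% of $11,350 = $5,675. That would push OOP to $7,018.50, over the $4,150 cap, so patient pays $4,150 − $1,343.50 = $2,806.50.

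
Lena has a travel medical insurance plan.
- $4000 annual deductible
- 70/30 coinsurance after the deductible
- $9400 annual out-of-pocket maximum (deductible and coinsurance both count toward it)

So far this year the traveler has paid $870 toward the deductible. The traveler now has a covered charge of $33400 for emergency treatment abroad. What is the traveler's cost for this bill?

$870 of the $4000 deductible is already met, leaving $3130.
The remaining $30270 (= $33400 − $3130) moves to coinsurance.
Traveler's 30% share of $30270 is $9081.
Traveler responsibility before any cap: $3130 + $9081 = $12211.
Adding $12211 to the $870 already spent would give $13081, which exceeds the $9400 cap; the traveler pays just $9400 − $870 = $8530.

$8530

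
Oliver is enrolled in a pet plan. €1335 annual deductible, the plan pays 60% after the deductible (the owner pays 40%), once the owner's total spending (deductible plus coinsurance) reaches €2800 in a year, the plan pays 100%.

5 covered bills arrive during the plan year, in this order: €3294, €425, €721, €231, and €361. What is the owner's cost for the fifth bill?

Bill 1, €3294: deductible takes €1335, €1959 remains; 40% of €1959 = €783.60. Owner pays €2118.60; OOP now €2118.60.
Bill 2, €425: deductible already satisfied, so owner's share is 40% × €425 = €170. Owner pays €170; OOP now €2288.60.
Bill 3, €721: deductible already satisfied, so owner's share is 40% × €721 = €288.40. Owner pays €288.40; OOP now €2577.
Bill 4, €231: deductible met; 40% of €231 = €92.40. Cost to owner: €92.40. OOP to date €2669.40.
Bill 5, €361: 40% coinsurance on €361 = €144.40. OOP would hit €2813.80 > €2800, so the cap limits the owner to €2800 − €2669.40 = €130.60.

€130.60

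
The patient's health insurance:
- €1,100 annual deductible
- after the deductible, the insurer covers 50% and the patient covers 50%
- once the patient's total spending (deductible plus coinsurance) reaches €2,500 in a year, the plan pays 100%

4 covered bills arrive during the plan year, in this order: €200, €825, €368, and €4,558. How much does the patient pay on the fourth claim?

€1,253.50

Claim 1 (€200): entire amount goes to the deductible. Patient owes €200 (running OOP €200).
Claim 2 (€825): entire amount goes to the deductible. Patient pays €825; OOP now €1,025.
Claim 3 (€368): deductible takes €75, €293 remains; patient's 50% is €146.50. Cost to patient: €221.50. OOP to date €1,246.50.
Claim 4 (€4,558): deductible already satisfied, so patient's share is 50% × €4,558 = €2,279. That would push OOP to €3,525.50, over the €2,500 cap, so patient pays €2,500 − €1,246.50 = €1,253.50.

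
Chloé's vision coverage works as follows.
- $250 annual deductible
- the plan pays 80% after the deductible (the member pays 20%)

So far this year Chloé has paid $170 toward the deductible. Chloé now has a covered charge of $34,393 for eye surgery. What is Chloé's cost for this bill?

$6,942.60

$170 of the $250 deductible is already met, leaving $80.
The remaining $34,313 (= $34,393 − $80) moves to coinsurance.
20% of $34,313 = $6,862.60 falls to the member.
That puts the member's cost at $80 + $6,862.60 = $6,942.60.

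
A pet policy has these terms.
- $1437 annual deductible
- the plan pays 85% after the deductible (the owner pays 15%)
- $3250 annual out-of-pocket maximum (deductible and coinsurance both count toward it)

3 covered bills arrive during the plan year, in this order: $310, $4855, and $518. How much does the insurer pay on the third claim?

$440.30

#1 ($310): all of it applies to the deductible. Cost to owner: $310. OOP to date $310. Plan pays $310 − $310 = $0.
#2 ($4855): deductible takes $1127, $3728 remains; owner's 15% is $559.20. Owner owes $1686.20 (running OOP $1996.20). Insurer: $4855 − $1686.20 = $3168.80.
#3 ($518): 15% coinsurance on $518 = $77.70. Cost to owner: $77.70. OOP to date $2073.90. Plan pays $518 − $77.70 = $440.30.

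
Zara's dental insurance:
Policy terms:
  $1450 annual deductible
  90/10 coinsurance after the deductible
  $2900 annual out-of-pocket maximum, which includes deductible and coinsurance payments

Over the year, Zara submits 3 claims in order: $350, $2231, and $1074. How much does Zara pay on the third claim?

#1 ($350): fully absorbed by the deductible. Patient owes $350 (running OOP $350).
#2 ($2231): $1100 to deductible, leaving $1131; coinsurance $1131 × 10% = $113.10. Patient owes $1213.10 (running OOP $1563.10).
#3 ($1074): 10% coinsurance on $1074 = $107.40. Patient owes $107.40 (running OOP $1670.50).

$107.40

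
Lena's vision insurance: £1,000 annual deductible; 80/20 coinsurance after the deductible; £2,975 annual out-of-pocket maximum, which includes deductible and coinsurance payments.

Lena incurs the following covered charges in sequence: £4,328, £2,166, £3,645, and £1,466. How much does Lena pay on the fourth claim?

Claim 1 (£4,328): deductible takes £1,000, £3,328 remains; 20% of £3,328 = £665.60. Member owes £1,665.60 (running OOP £1,665.60).
Claim 2 (£2,166): deductible met; 20% of £2,166 = £433.20. Member owes £433.20 (running OOP £2,098.80).
Claim 3 (£3,645): 20% coinsurance on £3,645 = £729. Member owes £729 (running OOP £2,827.80).
Claim 4 (£1,466): deductible already satisfied, so member's share is 20% × £1,466 = £293.20. OOP would hit £3,121 > £2,975, so the cap limits the member to £2,975 − £2,827.80 = £147.20.

£147.20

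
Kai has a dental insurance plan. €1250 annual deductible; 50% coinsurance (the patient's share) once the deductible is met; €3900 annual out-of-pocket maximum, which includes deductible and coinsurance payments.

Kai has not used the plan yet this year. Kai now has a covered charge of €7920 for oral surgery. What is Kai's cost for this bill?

€3900

The full €1250 deductible is still open; €1250 of this bill applies to it.
The remaining €6670 (= €7920 − €1250) moves to coinsurance.
Patient's 50% share of €6670 is €3335.
That puts the patient's cost at €1250 + €3335 = €4585 before any cap.
That would bring total out-of-pocket to €4585, past the €3900 cap. The patient is capped at €3900 − €0 = €3900 on this claim.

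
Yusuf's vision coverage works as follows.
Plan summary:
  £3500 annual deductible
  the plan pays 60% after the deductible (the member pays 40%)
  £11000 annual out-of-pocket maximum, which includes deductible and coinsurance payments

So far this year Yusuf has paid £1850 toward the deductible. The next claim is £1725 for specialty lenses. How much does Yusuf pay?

£1680

Remaining deductible: £3500 − £1850 = £1650.
That leaves £1725 − £1650 = £75 for coinsurance.
Coinsurance: £75 × 40% = £30.
Member responsibility before any cap: £1650 + £30 = £1680.
Total out-of-pocket so far would be £1850 + £1680 = £3530, below the £11000 cap — no reduction.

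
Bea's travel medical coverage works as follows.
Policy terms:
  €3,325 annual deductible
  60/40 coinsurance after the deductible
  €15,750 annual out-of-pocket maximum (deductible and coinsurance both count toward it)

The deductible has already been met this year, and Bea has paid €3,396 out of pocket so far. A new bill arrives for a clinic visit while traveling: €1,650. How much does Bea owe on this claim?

The deductible is already satisfied, so the full bill goes to coinsurance.
Traveler's 40% share of €1,650 is €660.
Cumulative spending €3,396 + €660 = €4,056 stays under the €15,750 maximum.

€660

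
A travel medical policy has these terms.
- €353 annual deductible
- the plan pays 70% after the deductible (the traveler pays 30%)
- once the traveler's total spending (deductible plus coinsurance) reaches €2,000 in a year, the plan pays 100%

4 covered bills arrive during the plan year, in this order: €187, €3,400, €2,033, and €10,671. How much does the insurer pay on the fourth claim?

€10,604.10

Claim 1 — €187: entire amount goes to the deductible. Cost to traveler: €187. OOP to date €187. Plan pays €187 − €187 = €0.
Claim 2 — €3,400: €166 finishes the deductible; €3,234 goes to coinsurance; coinsurance €3,234 × 30% = €970.20. Cost to traveler: €1,136.20. OOP to date €1,323.20. Insurer: €3,400 − €1,136.20 = €2,263.80.
Claim 3 — €2,033: deductible already satisfied, so traveler's share is 30% × €2,033 = €609.90. Traveler owes €609.90 (running OOP €1,933.10). Insurer: €2,033 − €609.90 = €1,423.10.
Claim 4 — €10,671: 30% coinsurance on €10,671 = €3,201.30. OOP would hit €5,134.40 > €2,000, so the cap limits the traveler to €2,000 − €1,933.10 = €66.90. Plan pays €10,671 − €66.90 = €10,604.10.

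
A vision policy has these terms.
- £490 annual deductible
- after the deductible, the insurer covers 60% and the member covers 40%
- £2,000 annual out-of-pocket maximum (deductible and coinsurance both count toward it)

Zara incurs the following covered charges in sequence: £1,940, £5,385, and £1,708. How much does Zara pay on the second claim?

Claim 1 (£1,940): £490 finishes the deductible; £1,450 goes to coinsurance; coinsurance £1,450 × 40% = £580. Cost to member: £1,070. OOP to date £1,070.
Claim 2 (£5,385): 40% coinsurance on £5,385 = £2,154. Adding that to £1,070 gives £3,224, past the £2,000 cap; member pays only £2,000 − £1,070 = £930.

£930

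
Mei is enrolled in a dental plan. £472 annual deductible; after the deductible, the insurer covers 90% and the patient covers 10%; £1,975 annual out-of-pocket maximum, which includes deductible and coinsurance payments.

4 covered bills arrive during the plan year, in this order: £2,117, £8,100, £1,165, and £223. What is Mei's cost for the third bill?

#1 (£2,117): deductible takes £472, £1,645 remains; patient's 10% is £164.50. Cost to patient: £636.50. OOP to date £636.50.
#2 (£8,100): deductible already satisfied, so patient's share is 10% × £8,100 = £810. Patient pays £810; OOP now £1,446.50.
#3 (£1,165): deductible already satisfied, so patient's share is 10% × £1,165 = £116.50. Patient owes £116.50 (running OOP £1,563).

£116.50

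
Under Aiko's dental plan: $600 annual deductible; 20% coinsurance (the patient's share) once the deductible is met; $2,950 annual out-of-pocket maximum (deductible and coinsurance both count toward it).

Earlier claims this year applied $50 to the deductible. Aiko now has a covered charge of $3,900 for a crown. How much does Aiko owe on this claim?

$1,220

$50 of the $600 deductible is already met, leaving $550.
After the $550 deductible portion, $3,900 − $550 = $3,350 is subject to coinsurance.
20% of $3,350 = $670 falls to the patient.
Patient responsibility before any cap: $550 + $670 = $1,220.
Cumulative spending $50 + $1,220 = $1,270 stays under the $2,950 maximum.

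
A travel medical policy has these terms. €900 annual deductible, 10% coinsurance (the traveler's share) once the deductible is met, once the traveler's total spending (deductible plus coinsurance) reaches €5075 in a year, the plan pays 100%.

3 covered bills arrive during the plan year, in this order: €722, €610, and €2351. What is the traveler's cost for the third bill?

€235.10

Claim 1 — €722: fully absorbed by the deductible. Traveler pays €722; OOP now €722.
Claim 2 — €610: €178 to deductible, leaving €432; 10% of €432 = €43.20. Cost to traveler: €221.20. OOP to date €943.20.
Claim 3 — €2351: deductible met; 10% of €2351 = €235.10. Traveler owes €235.10 (running OOP €1178.30).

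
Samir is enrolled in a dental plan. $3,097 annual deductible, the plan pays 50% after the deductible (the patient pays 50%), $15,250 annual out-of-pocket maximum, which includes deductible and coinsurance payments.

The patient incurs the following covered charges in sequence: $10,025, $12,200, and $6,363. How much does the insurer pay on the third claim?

$3,774

Bill 1, $10,025: $3,097 finishes the deductible; $6,928 goes to coinsurance; patient's 50% is $3,464. Cost to patient: $6,561. OOP to date $6,561. Plan pays $10,025 − $6,561 = $3,464.
Bill 2, $12,200: deductible already satisfied, so patient's share is 50% × $12,200 = $6,100. Cost to patient: $6,100. OOP to date $12,661. Insurer: $12,200 − $6,100 = $6,100.
Bill 3, $6,363: 50% coinsurance on $6,363 = $3,181.50. Adding that to $12,661 gives $15,842.50, past the $15,250 cap; patient pays only $15,250 − $12,661 = $2,589. Plan pays $6,363 − $2,589 = $3,774.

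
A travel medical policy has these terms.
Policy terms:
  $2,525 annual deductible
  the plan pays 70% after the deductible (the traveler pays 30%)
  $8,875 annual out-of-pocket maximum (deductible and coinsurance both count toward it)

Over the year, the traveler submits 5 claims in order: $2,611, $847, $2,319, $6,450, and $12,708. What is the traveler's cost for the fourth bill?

$1,935

Claim 1 — $2,611: $2,525 to deductible, leaving $86; coinsurance $86 × 30% = $25.80. Traveler owes $2,550.80 (running OOP $2,550.80).
Claim 2 — $847: 30% coinsurance on $847 = $254.10. Traveler owes $254.10 (running OOP $2,804.90).
Claim 3 — $2,319: deductible already satisfied, so traveler's share is 30% × $2,319 = $695.70. Traveler pays $695.70; OOP now $3,500.60.
Claim 4 — $6,450: deductible met; 30% of $6,450 = $1,935. Cost to traveler: $1,935. OOP to date $5,435.60.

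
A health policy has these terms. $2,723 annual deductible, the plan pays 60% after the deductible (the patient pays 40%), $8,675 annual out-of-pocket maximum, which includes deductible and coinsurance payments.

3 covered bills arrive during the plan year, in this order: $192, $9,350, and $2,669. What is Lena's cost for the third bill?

$1,067.60

Bill 1, $192: all of it applies to the deductible. Patient owes $192 (running OOP $192).
Bill 2, $9,350: $2,531 to deductible, leaving $6,819; patient's 40% is $2,727.60. Cost to patient: $5,258.60. OOP to date $5,450.60.
Bill 3, $2,669: deductible met; 40% of $2,669 = $1,067.60. Patient pays $1,067.60; OOP now $6,518.20.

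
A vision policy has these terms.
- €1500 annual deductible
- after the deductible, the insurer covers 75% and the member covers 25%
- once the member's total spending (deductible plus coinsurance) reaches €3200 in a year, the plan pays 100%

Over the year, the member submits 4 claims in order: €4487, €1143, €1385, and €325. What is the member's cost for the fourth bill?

Claim 1 (€4487): €1500 finishes the deductible; €2987 goes to coinsurance; coinsurance €2987 × 25% = €746.75. Cost to member: €2246.75. OOP to date €2246.75.
Claim 2 (€1143): 25% coinsurance on €1143 = €285.75. Cost to member: €285.75. OOP to date €2532.50.
Claim 3 (€1385): deductible met; 25% of €1385 = €346.25. Cost to member: €346.25. OOP to date €2878.75.
Claim 4 (€325): deductible met; 25% of €325 = €81.25. Cost to member: €81.25. OOP to date €2960.

€81.25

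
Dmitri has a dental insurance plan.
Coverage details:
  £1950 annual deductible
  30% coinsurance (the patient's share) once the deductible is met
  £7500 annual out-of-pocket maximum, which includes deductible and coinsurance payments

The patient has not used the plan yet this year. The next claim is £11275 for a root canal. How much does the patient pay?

£4747.50

Deductible not yet touched, so the first £1950 of the bill goes to the deductible.
That leaves £11275 − £1950 = £9325 for coinsurance.
Patient's 30% share of £9325 is £2797.50.
So the patient owes £1950 + £2797.50 = £4747.50 before any cap.
Total out-of-pocket so far would be £0 + £4747.50 = £4747.50, below the £7500 cap — no reduction.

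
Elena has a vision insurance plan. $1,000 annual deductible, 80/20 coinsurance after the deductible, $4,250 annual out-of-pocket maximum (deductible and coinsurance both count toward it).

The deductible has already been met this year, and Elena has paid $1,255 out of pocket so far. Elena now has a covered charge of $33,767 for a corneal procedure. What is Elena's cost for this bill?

The deductible is already satisfied, so the full bill goes to coinsurance.
Coinsurance: $33,767 × 20% = $6,753.40.
That would bring total out-of-pocket to $8,008.40, past the $4,250 cap. The member is capped at $4,250 − $1,255 = $2,995 on this claim.

$2,995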